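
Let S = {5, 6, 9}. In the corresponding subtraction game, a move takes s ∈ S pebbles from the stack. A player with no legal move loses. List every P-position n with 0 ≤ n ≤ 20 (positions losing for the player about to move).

0, 1, 2, 3, 4, 14, 15, 16, 17, 18

n :  0  1  2  3  4  5  6  7  8  9 10 11 12 13 14 15 16 17 18 19 20
G :  0  0  0  0  0  1  1  1  1  1  2  2  2  2  0  0  0  0  0  1  1
P-positions are exactly the n with G(n) = 0.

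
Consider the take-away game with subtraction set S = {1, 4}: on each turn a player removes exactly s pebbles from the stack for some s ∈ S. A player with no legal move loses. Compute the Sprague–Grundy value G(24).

n :  0  1  2  3  4  5  6  7  8  9 10 11 12 13 14 15 16 17 18 19 20 21 22 23 24
G :  0  1  0  1  2  0  1  0  1  2  0  1  0  1  2  0  1  0  1  2  0  1  0  1  2

2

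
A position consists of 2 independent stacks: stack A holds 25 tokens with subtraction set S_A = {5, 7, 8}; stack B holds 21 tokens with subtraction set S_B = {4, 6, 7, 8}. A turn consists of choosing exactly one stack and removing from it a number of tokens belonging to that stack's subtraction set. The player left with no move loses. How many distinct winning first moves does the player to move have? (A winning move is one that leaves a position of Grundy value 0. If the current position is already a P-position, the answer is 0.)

Stack A, S = {5, 7, 8}:
n :  0  1  2  3  4  5  6  7  8  9 10 11 12 13 14 15 16 17 18 19 20 21 22 23 24 25
G :  0  0  0  0  0  1  1  1  1  1  2  2  2  0  0  0  0  0  1  1  1  1  1  2  2  2
G_A(25) = 2.
Stack B, S = {4, 6, 7, 8}:
G(0) = 0
G(1) = mex{} = 0
G(2) = mex{} = 0
G(3) = mex{} = 0
G(4) = mex{0} = 1
G(5) = mex{0} = 1
G(6) = mex{0,0} = 1
G(7) = mex{0,0,0} = 1
G(8) = mex{1,0,0,0} = 2
G(9) = mex{1,0,0,0} = 2
G(10) = mex{1,1,0,0} = 2
G(11) = mex{1,1,1,0} = 2
G(12) = mex{2,1,1,1} = 0
G(13) = mex{2,1,1,1} = 0
G(14) = mex{2,2,1,1} = 0
G(15) = mex{2,2,2,1} = 0
G(16) = mex{0,2,2,2} = 1
G(17) = mex{0,2,2,2} = 1
G(18) = mex{0,0,2,2} = 1
G(19) = mex{0,0,0,2} = 1
G(20) = mex{1,0,0,0} = 2
G(21) = mex{1,0,0,0} = 2
G_B(21) = 2.
Combined Grundy value = 2 ⊕ 2 = 0.
A winning move leaves total XOR = 0, i.e. changes one component's Grundy value g to g ⊕ X where X is the current total.
Stack A: target g' = 2⊕0 = 2, but every legal move changes the Grundy value (mex property), so 0 moves.
Stack B: target g' = 2⊕0 = 2, but every legal move changes the Grundy value (mex property), so 0 moves.

0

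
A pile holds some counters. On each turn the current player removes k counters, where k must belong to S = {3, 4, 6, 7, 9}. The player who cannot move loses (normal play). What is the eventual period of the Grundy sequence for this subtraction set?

n :  0  1  2  3  4  5  6  7  8  9 10 11 12 13 14 15 16 17 18 19 20 21 22 23 24 25
G :  0  0  0  1  1  1  2  2  2  3  3  3  0  0  0  1  1  1  2  2  2  3  3  3  0  0
G(n+12) = G(n) holds for n = 0,…,8 (a full window of length max(S) = 9), so the sequence is purely periodic with period 12.

12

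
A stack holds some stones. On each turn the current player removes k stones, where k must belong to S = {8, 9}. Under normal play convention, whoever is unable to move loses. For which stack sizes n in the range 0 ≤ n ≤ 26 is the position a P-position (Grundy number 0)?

n :  0  1  2  3  4  5  6  7  8  9 10 11 12 13 14 15 16 17 18 19 20 21 22 23 24 25 26
G :  0  0  0  0  0  0  0  0  1  1  1  1  1  1  1  1  2  0  0  0  0  0  0  0  0  1  1
P-positions are exactly the n with G(n) = 0.

0, 1, 2, 3, 4, 5, 6, 7, 17, 18, 19, 20, 21, 22, 23, 24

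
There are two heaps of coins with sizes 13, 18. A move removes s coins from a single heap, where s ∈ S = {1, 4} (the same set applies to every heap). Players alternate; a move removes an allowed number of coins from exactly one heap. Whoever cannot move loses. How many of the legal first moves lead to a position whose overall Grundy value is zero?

0

All heaps use S = {1, 4}:
G(0) = 0
G(1) = mex{0} = 1
G(2) = mex{1} = 0
G(3) = mex{0} = 1
G(4) = mex{1,0} = 2
G(5) = mex{2,1} = 0
G(6) = mex{0,0} = 1
G(7) = mex{1,1} = 0
G(8) = mex{0,2} = 1
G(9) = mex{1,0} = 2
G(10) = mex{2,1} = 0
G(11) = mex{0,0} = 1
G(12) = mex{1,1} = 0
G(13) = mex{0,2} = 1
G(14) = mex{1,0} = 2
G(15) = mex{2,1} = 0
G(16) = mex{0,0} = 1
G(17) = mex{1,1} = 0
G(18) = mex{0,2} = 1
Heap A: G(13) = 1.
Heap B: G(18) = 1.
Combined Grundy value = 1 ⊕ 1 = 0.
A winning move leaves total XOR = 0, i.e. changes one component's Grundy value g to g ⊕ X where X is the current total.
Heap A: target g' = 1⊕0 = 1, but every legal move changes the Grundy value (mex property), so 0 moves.
Heap B: target g' = 1⊕0 = 1, but every legal move changes the Grundy value (mex property), so 0 moves.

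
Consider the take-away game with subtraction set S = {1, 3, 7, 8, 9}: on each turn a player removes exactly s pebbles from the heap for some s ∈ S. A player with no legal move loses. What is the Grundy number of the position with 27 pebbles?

G(0) = 0
G(1) = mex{0} = 1
G(2) = mex{1} = 0
G(3) = mex{0,0} = 1
G(4) = mex{1,1} = 0
G(5) = mex{0,0} = 1
G(6) = mex{1,1} = 0
G(7) = mex{0,0,0} = 1
G(8) = mex{1,1,1,0} = 2
G(9) = mex{2,0,0,1,0} = 3
G(10) = mex{3,1,1,0,1} = 2
G(11) = mex{2,2,0,1,0} = 3
G(12) = mex{3,3,1,0,1} = 2
G(13) = mex{2,2,0,1,0} = 3
G(14) = mex{3,3,1,0,1} = 2
G(15) = mex{2,2,2,1,0} = 3
G(16) = mex{3,3,3,2,1} = 0
G(17) = mex{0,2,2,3,2} = 1
G(18) = mex{1,3,3,2,3} = 0
G(19) = mex{0,0,2,3,2} = 1
G(20) = mex{1,1,3,2,3} = 0
G(21) = mex{0,0,2,3,2} = 1
G(22) = mex{1,1,3,2,3} = 0
G(23) = mex{0,0,0,3,2} = 1
G(24) = mex{1,1,1,0,3} = 2
G(25) = mex{2,0,0,1,0} = 3
G(26) = mex{3,1,1,0,1} = 2
G(27) = mex{2,2,0,1,0} = 3

3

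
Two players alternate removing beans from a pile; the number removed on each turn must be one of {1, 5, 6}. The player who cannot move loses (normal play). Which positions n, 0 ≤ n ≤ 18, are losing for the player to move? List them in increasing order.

0, 2, 4, 11, 13, 15

G(0) = 0
G(1) = mex{0} = 1
G(2) = mex{1} = 0
G(3) = mex{0} = 1
G(4) = mex{1} = 0
G(5) = mex{0,0} = 1
G(6) = mex{1,1,0} = 2
G(7) = mex{2,0,1} = 3
G(8) = mex{3,1,0} = 2
G(9) = mex{2,0,1} = 3
G(10) = mex{3,1,0} = 2
G(11) = mex{2,2,1} = 0
G(12) = mex{0,3,2} = 1
G(13) = mex{1,2,3} = 0
G(14) = mex{0,3,2} = 1
G(15) = mex{1,2,3} = 0
G(16) = mex{0,0,2} = 1
G(17) = mex{1,1,0} = 2
G(18) = mex{2,0,1} = 3
P-positions are exactly the n with G(n) = 0.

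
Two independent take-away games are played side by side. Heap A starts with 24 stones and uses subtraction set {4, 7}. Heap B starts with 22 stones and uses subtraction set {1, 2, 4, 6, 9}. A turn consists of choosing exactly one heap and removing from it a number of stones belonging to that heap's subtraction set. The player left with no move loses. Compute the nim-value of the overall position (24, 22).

3

Heap A, S = {4, 7}:
G(0) = 0
G(1) = mex{} = 0
G(2) = mex{} = 0
G(3) = mex{} = 0
G(4) = mex{0} = 1
G(5) = mex{0} = 1
G(6) = mex{0} = 1
G(7) = mex{0,0} = 1
G(8) = mex{1,0} = 2
G(9) = mex{1,0} = 2
G(10) = mex{1,0} = 2
G(11) = mex{1,1} = 0
G(12) = mex{2,1} = 0
G(13) = mex{2,1} = 0
G(14) = mex{2,1} = 0
G(15) = mex{0,2} = 1
G(16) = mex{0,2} = 1
G(17) = mex{0,2} = 1
G(18) = mex{0,0} = 1
G(19) = mex{1,0} = 2
G(20) = mex{1,0} = 2
G(21) = mex{1,0} = 2
G(22) = mex{1,1} = 0
G(23) = mex{2,1} = 0
G(24) = mex{2,1} = 0
G_A(24) = 0.
Heap B, S = {1, 2, 4, 6, 9}:
n :  0  1  2  3  4  5  6  7  8  9 10 11 12 13 14 15 16 17 18 19 20 21 22
G :  0  1  2  0  1  2  3  4  0  1  2  0  1  2  3  4  0  1  2  0  1  2  3
G_B(22) = 3.
Combined Grundy value = 0 ⊕ 3 = 3.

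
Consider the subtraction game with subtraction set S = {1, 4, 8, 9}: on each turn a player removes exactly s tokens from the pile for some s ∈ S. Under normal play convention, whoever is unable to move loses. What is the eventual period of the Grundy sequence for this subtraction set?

17

G(0) = 0
G(1) = mex{0} = 1
G(2) = mex{1} = 0
G(3) = mex{0} = 1
G(4) = mex{1,0} = 2
G(5) = mex{2,1} = 0
G(6) = mex{0,0} = 1
G(7) = mex{1,1} = 0
G(8) = mex{0,2,0} = 1
G(9) = mex{1,0,1,0} = 2
G(10) = mex{2,1,0,1} = 3
G(11) = mex{3,0,1,0} = 2
G(12) = mex{2,1,2,1} = 0
G(13) = mex{0,2,0,2} = 1
G(14) = mex{1,3,1,0} = 2
G(15) = mex{2,2,0,1} = 3
G(16) = mex{3,0,1,0} = 2
G(17) = mex{2,1,2,1} = 0
G(18) = mex{0,2,3,2} = 1
G(19) = mex{1,3,2,3} = 0
G(20) = mex{0,2,0,2} = 1
G(21) = mex{1,0,1,0} = 2
G(22) = mex{2,1,2,1} = 0
G(23) = mex{0,0,3,2} = 1
G(24) = mex{1,1,2,3} = 0
G(25) = mex{0,2,0,2} = 1
G(26) = mex{1,0,1,0} = 2
G(27) = mex{2,1,0,1} = 3
G(28) = mex{3,0,1,0} = 2
G(29) = mex{2,1,2,1} = 0
G(30) = mex{0,2,0,2} = 1
G(31) = mex{1,3,1,0} = 2
G(32) = mex{2,2,0,1} = 3
G(33) = mex{3,0,1,0} = 2
G(34) = mex{2,1,2,1} = 0
G(35) = mex{0,2,3,2} = 1
G(n+17) = G(n) holds for n = 0,…,8 (a full window of length max(S) = 9), so the sequence is purely periodic with period 17.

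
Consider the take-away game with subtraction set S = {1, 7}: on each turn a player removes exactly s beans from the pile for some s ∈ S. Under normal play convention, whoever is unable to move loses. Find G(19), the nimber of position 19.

1

n :  0  1  2  3  4  5  6  7  8  9 10 11 12 13 14 15 16 17 18 19
G :  0  1  0  1  0  1  0  1  0  1  0  1  0  1  0  1  0  1  0  1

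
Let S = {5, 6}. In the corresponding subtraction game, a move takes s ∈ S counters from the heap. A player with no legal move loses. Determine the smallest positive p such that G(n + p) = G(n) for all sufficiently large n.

11

G(0) = 0
G(1) = mex{} = 0
G(2) = mex{} = 0
G(3) = mex{} = 0
G(4) = mex{} = 0
G(5) = mex{0} = 1
G(6) = mex{0,0} = 1
G(7) = mex{0,0} = 1
G(8) = mex{0,0} = 1
G(9) = mex{0,0} = 1
G(10) = mex{1,0} = 2
G(11) = mex{1,1} = 0
G(12) = mex{1,1} = 0
G(13) = mex{1,1} = 0
G(14) = mex{1,1} = 0
G(15) = mex{2,1} = 0
G(16) = mex{0,2} = 1
G(17) = mex{0,0} = 1
G(18) = mex{0,0} = 1
G(19) = mex{0,0} = 1
G(20) = mex{0,0} = 1
G(21) = mex{1,0} = 2
G(22) = mex{1,1} = 0
G(23) = mex{1,1} = 0
G(n+11) = G(n) holds for n = 0,…,5 (a full window of length max(S) = 6), so the sequence is purely periodic with period 11.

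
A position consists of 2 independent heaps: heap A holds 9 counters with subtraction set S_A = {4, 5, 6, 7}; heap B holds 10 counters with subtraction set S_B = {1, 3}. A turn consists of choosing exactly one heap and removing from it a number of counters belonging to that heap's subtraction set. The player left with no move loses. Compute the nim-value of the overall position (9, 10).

2

Heap A, S = {4, 5, 6, 7}:
n : 0 1 2 3 4 5 6 7 8 9
G : 0 0 0 0 1 1 1 1 2 2
G_A(9) = 2.
Heap B, S = {1, 3}:
G(0) = 0
G(1) = mex{0} = 1
G(2) = mex{1} = 0
G(3) = mex{0,0} = 1
G(4) = mex{1,1} = 0
G(5) = mex{0,0} = 1
G(6) = mex{1,1} = 0
G(7) = mex{0,0} = 1
G(8) = mex{1,1} = 0
G(9) = mex{0,0} = 1
G(10) = mex{1,1} = 0
G_B(10) = 0.
Combined Grundy value = 2 ⊕ 0 = 2.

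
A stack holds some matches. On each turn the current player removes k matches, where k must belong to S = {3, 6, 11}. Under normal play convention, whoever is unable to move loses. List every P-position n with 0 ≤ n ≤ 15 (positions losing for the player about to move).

0, 1, 2, 9, 10, 14

G(0) = 0
G(1) = mex{} = 0
G(2) = mex{} = 0
G(3) = mex{0} = 1
G(4) = mex{0} = 1
G(5) = mex{0} = 1
G(6) = mex{1,0} = 2
G(7) = mex{1,0} = 2
G(8) = mex{1,0} = 2
G(9) = mex{2,1} = 0
G(10) = mex{2,1} = 0
G(11) = mex{2,1,0} = 3
G(12) = mex{0,2,0} = 1
G(13) = mex{0,2,0} = 1
G(14) = mex{3,2,1} = 0
G(15) = mex{1,0,1} = 2
P-positions are exactly the n with G(n) = 0.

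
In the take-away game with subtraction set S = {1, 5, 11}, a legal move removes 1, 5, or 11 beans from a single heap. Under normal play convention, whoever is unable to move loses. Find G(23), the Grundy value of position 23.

n :  0  1  2  3  4  5  6  7  8  9 10 11 12 13 14 15 16 17 18 19 20 21 22 23
G :  0  1  0  1  0  1  0  1  0  1  0  1  0  1  0  1  0  1  0  1  0  1  0  1

1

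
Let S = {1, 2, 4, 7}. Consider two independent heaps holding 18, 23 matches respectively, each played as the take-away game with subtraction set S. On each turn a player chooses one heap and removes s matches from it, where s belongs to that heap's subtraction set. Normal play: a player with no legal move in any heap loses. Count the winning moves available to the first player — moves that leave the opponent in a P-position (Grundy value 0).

All heaps use S = {1, 2, 4, 7}:
n :  0  1  2  3  4  5  6  7  8  9 10 11 12 13 14 15 16 17 18 19 20 21 22 23
G :  0  1  2  0  1  2  0  1  2  0  1  2  0  1  2  0  1  2  0  1  2  0  1  2
Heap A: G(18) = 0.
Heap B: G(23) = 2.
Combined Grundy value = 0 ⊕ 2 = 2.
A winning move leaves total XOR = 0, i.e. changes one component's Grundy value g to g ⊕ X where X is the current total.
Heap A: need g' = 0⊕2 = 2. Options: 18−1→G=2, 18−2→G=1, 18−4→G=2, 18−7→G=2. Hits: 3.
Heap B: need g' = 2⊕2 = 0. Options: 23−1→G=1, 23−2→G=0, 23−4→G=1, 23−7→G=1. Hits: 1.

4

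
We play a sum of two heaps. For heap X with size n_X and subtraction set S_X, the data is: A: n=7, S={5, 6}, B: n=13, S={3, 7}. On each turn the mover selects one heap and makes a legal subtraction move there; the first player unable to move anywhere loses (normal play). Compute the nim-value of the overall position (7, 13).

0

Heap A, S = {5, 6}:
G(0) = 0
G(1) = mex{} = 0
G(2) = mex{} = 0
G(3) = mex{} = 0
G(4) = mex{} = 0
G(5) = mex{0} = 1
G(6) = mex{0,0} = 1
G(7) = mex{0,0} = 1
G_A(7) = 1.
Heap B, S = {3, 7}:
n :  0  1  2  3  4  5  6  7  8  9 10 11 12 13
G :  0  0  0  1  1  1  0  2  2  1  0  0  0  1
G_B(13) = 1.
Combined Grundy value = 1 ⊕ 1 = 0.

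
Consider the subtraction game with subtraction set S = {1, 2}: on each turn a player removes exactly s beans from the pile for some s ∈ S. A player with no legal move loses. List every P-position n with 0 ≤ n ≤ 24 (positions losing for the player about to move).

n :  0  1  2  3  4  5  6  7  8  9 10 11 12 13 14 15 16 17 18 19 20 21 22 23 24
G :  0  1  2  0  1  2  0  1  2  0  1  2  0  1  2  0  1  2  0  1  2  0  1  2  0
P-positions are exactly the n with G(n) = 0.

0, 3, 6, 9, 12, 15, 18, 21, 24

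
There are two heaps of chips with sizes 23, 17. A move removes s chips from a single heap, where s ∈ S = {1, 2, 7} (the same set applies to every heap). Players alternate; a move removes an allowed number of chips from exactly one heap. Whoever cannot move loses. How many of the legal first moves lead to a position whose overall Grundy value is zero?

0

All heaps use S = {1, 2, 7}:
n :  0  1  2  3  4  5  6  7  8  9 10 11 12 13 14 15 16 17 18 19 20 21 22 23
G :  0  1  2  0  1  2  0  1  2  0  1  2  0  1  2  0  1  2  0  1  2  0  1  2
Heap A: G(23) = 2.
Heap B: G(17) = 2.
Combined Grundy value = 2 ⊕ 2 = 0.
A winning move leaves total XOR = 0, i.e. changes one component's Grundy value g to g ⊕ X where X is the current total.
Heap A: target g' = 2⊕0 = 2, but every legal move changes the Grundy value (mex property), so 0 moves.
Heap B: target g' = 2⊕0 = 2, but every legal move changes the Grundy value (mex property), so 0 moves.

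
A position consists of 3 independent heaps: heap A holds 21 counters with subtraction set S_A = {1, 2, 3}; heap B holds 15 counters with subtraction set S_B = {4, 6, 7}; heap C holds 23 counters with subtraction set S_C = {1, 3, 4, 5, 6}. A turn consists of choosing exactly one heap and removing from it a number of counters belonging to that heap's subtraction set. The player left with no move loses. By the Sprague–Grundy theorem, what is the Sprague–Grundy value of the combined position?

Heap A, S = {1, 2, 3}:
n :  0  1  2  3  4  5  6  7  8  9 10 11 12 13 14 15 16 17 18 19 20 21
G :  0  1  2  3  0  1  2  3  0  1  2  3  0  1  2  3  0  1  2  3  0  1
G_A(21) = 1.
Heap B, S = {4, 6, 7}:
n :  0  1  2  3  4  5  6  7  8  9 10 11 12 13 14 15
G :  0  0  0  0  1  1  1  1  2  2  2  0  0  0  0  1
G_B(15) = 1.
Heap C, S = {1, 3, 4, 5, 6}:
n :  0  1  2  3  4  5  6  7  8  9 10 11 12 13 14 15 16 17 18 19 20 21 22 23
G :  0  1  0  1  2  3  2  3  4  0  1  0  1  2  3  2  3  4  0  1  0  1  2  3
G_C(23) = 3.
Combined Grundy value = 1 ⊕ 1 ⊕ 3 = 3.

3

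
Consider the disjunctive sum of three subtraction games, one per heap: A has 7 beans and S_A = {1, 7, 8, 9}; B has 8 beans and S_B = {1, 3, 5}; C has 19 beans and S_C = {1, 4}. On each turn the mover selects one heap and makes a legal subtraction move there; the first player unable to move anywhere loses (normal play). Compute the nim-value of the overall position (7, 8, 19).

3

Heap A, S = {1, 7, 8, 9}:
n : 0 1 2 3 4 5 6 7
G : 0 1 0 1 0 1 0 1
G_A(7) = 1.
Heap B, S = {1, 3, 5}:
G(0) = 0
G(1) = mex{0} = 1
G(2) = mex{1} = 0
G(3) = mex{0,0} = 1
G(4) = mex{1,1} = 0
G(5) = mex{0,0,0} = 1
G(6) = mex{1,1,1} = 0
G(7) = mex{0,0,0} = 1
G(8) = mex{1,1,1} = 0
G_B(8) = 0.
Heap C, S = {1, 4}:
n :  0  1  2  3  4  5  6  7  8  9 10 11 12 13 14 15 16 17 18 19
G :  0  1  0  1  2  0  1  0  1  2  0  1  0  1  2  0  1  0  1  2
G_C(19) = 2.
Combined Grundy value = 1 ⊕ 0 ⊕ 2 = 3.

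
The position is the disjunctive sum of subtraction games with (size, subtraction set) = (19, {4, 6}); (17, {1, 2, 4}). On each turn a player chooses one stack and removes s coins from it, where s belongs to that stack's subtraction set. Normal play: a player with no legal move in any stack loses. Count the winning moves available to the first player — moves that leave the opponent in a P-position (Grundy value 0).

0

Stack A, S = {4, 6}:
n :  0  1  2  3  4  5  6  7  8  9 10 11 12 13 14 15 16 17 18 19
G :  0  0  0  0  1  1  1  1  2  2  0  0  0  0  1  1  1  1  2  2
G_A(19) = 2.
Stack B, S = {1, 2, 4}:
G(0) = 0
G(1) = mex{0} = 1
G(2) = mex{1,0} = 2
G(3) = mex{2,1} = 0
G(4) = mex{0,2,0} = 1
G(5) = mex{1,0,1} = 2
G(6) = mex{2,1,2} = 0
G(7) = mex{0,2,0} = 1
G(8) = mex{1,0,1} = 2
G(9) = mex{2,1,2} = 0
G(10) = mex{0,2,0} = 1
G(11) = mex{1,0,1} = 2
G(12) = mex{2,1,2} = 0
G(13) = mex{0,2,0} = 1
G(14) = mex{1,0,1} = 2
G(15) = mex{2,1,2} = 0
G(16) = mex{0,2,0} = 1
G(17) = mex{1,0,1} = 2
G_B(17) = 2.
Combined Grundy value = 2 ⊕ 2 = 0.
A winning move leaves total XOR = 0, i.e. changes one component's Grundy value g to g ⊕ X where X is the current total.
Stack A: target g' = 2⊕0 = 2, but every legal move changes the Grundy value (mex property), so 0 moves.
Stack B: target g' = 2⊕0 = 2, but every legal move changes the Grundy value (mex property), so 0 moves.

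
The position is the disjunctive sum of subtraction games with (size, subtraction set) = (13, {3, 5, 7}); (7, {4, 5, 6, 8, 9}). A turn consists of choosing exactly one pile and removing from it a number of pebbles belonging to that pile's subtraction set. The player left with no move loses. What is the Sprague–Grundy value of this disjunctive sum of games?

0

Pile A, S = {3, 5, 7}:
n :  0  1  2  3  4  5  6  7  8  9 10 11 12 13
G :  0  0  0  1  1  1  2  2  2  3  0  0  0  1
G_A(13) = 1.
Pile B, S = {4, 5, 6, 8, 9}:
n : 0 1 2 3 4 5 6 7
G : 0 0 0 0 1 1 1 1
G_B(7) = 1.
Combined Grundy value = 1 ⊕ 1 = 0.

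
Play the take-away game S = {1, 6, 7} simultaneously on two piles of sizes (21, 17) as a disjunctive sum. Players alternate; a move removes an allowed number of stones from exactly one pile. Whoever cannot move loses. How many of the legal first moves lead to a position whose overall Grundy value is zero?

2

All piles use S = {1, 6, 7}:
G(0) = 0
G(1) = mex{0} = 1
G(2) = mex{1} = 0
G(3) = mex{0} = 1
G(4) = mex{1} = 0
G(5) = mex{0} = 1
G(6) = mex{1,0} = 2
G(7) = mex{2,1,0} = 3
G(8) = mex{3,0,1} = 2
G(9) = mex{2,1,0} = 3
G(10) = mex{3,0,1} = 2
G(11) = mex{2,1,0} = 3
G(12) = mex{3,2,1} = 0
G(13) = mex{0,3,2} = 1
G(14) = mex{1,2,3} = 0
G(15) = mex{0,3,2} = 1
G(16) = mex{1,2,3} = 0
G(17) = mex{0,3,2} = 1
G(18) = mex{1,0,3} = 2
G(19) = mex{2,1,0} = 3
G(20) = mex{3,0,1} = 2
G(21) = mex{2,1,0} = 3
Pile A: G(21) = 3.
Pile B: G(17) = 1.
Combined Grundy value = 3 ⊕ 1 = 2.
A winning move leaves total XOR = 0, i.e. changes one component's Grundy value g to g ⊕ X where X is the current total.
Pile A: need g' = 3⊕2 = 1. Options: 21−1→G=2, 21−6→G=1, 21−7→G=0. Hits: 1.
Pile B: need g' = 1⊕2 = 3. Options: 17−1→G=0, 17−6→G=3, 17−7→G=2. Hits: 1.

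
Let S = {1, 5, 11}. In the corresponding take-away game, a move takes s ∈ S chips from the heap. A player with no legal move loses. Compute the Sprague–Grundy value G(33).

1

G(0) = 0
G(1) = mex{0} = 1
G(2) = mex{1} = 0
G(3) = mex{0} = 1
G(4) = mex{1} = 0
G(5) = mex{0,0} = 1
G(6) = mex{1,1} = 0
G(7) = mex{0,0} = 1
G(8) = mex{1,1} = 0
G(9) = mex{0,0} = 1
G(10) = mex{1,1} = 0
G(11) = mex{0,0,0} = 1
G(12) = mex{1,1,1} = 0
G(13) = mex{0,0,0} = 1
G(14) = mex{1,1,1} = 0
G(15) = mex{0,0,0} = 1
G(16) = mex{1,1,1} = 0
G(17) = mex{0,0,0} = 1
G(18) = mex{1,1,1} = 0
G(19) = mex{0,0,0} = 1
G(20) = mex{1,1,1} = 0
G(21) = mex{0,0,0} = 1
G(22) = mex{1,1,1} = 0
G(23) = mex{0,0,0} = 1
G(24) = mex{1,1,1} = 0
G(25) = mex{0,0,0} = 1
G(26) = mex{1,1,1} = 0
G(27) = mex{0,0,0} = 1
G(28) = mex{1,1,1} = 0
G(29) = mex{0,0,0} = 1
G(30) = mex{1,1,1} = 0
G(31) = mex{0,0,0} = 1
G(32) = mex{1,1,1} = 0
G(33) = mex{0,0,0} = 1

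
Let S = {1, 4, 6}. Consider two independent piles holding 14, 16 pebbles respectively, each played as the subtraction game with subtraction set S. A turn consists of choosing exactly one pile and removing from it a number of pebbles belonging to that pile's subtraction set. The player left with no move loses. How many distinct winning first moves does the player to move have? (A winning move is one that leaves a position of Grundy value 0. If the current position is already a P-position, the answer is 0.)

2

All piles use S = {1, 4, 6}:
G(0) = 0
G(1) = mex{0} = 1
G(2) = mex{1} = 0
G(3) = mex{0} = 1
G(4) = mex{1,0} = 2
G(5) = mex{2,1} = 0
G(6) = mex{0,0,0} = 1
G(7) = mex{1,1,1} = 0
G(8) = mex{0,2,0} = 1
G(9) = mex{1,0,1} = 2
G(10) = mex{2,1,2} = 0
G(11) = mex{0,0,0} = 1
G(12) = mex{1,1,1} = 0
G(13) = mex{0,2,0} = 1
G(14) = mex{1,0,1} = 2
G(15) = mex{2,1,2} = 0
G(16) = mex{0,0,0} = 1
Pile A: G(14) = 2.
Pile B: G(16) = 1.
Combined Grundy value = 2 ⊕ 1 = 3.
A winning move leaves total XOR = 0, i.e. changes one component's Grundy value g to g ⊕ X where X is the current total.
Pile A: need g' = 2⊕3 = 1. Options: 14−1→G=1, 14−4→G=0, 14−6→G=1. Hits: 2.
Pile B: need g' = 1⊕3 = 2. Options: 16−1→G=0, 16−4→G=0, 16−6→G=0. Hits: 0.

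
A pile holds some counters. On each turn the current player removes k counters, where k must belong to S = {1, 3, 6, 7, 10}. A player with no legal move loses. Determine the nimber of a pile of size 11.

3

n :  0  1  2  3  4  5  6  7  8  9 10 11
G :  0  1  0  1  0  1  2  3  2  3  2  3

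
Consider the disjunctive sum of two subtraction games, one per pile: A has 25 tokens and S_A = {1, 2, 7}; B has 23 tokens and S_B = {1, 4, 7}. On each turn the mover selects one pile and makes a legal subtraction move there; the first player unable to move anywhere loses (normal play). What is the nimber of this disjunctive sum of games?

Pile A, S = {1, 2, 7}:
G(0) = 0
G(1) = mex{0} = 1
G(2) = mex{1,0} = 2
G(3) = mex{2,1} = 0
G(4) = mex{0,2} = 1
G(5) = mex{1,0} = 2
G(6) = mex{2,1} = 0
G(7) = mex{0,2,0} = 1
G(8) = mex{1,0,1} = 2
G(9) = mex{2,1,2} = 0
G(10) = mex{0,2,0} = 1
G(11) = mex{1,0,1} = 2
G(12) = mex{2,1,2} = 0
G(13) = mex{0,2,0} = 1
G(14) = mex{1,0,1} = 2
G(15) = mex{2,1,2} = 0
G(16) = mex{0,2,0} = 1
G(17) = mex{1,0,1} = 2
G(18) = mex{2,1,2} = 0
G(19) = mex{0,2,0} = 1
G(20) = mex{1,0,1} = 2
G(21) = mex{2,1,2} = 0
G(22) = mex{0,2,0} = 1
G(23) = mex{1,0,1} = 2
G(24) = mex{2,1,2} = 0
G(25) = mex{0,2,0} = 1
G_A(25) = 1.
Pile B, S = {1, 4, 7}:
G(0) = 0
G(1) = mex{0} = 1
G(2) = mex{1} = 0
G(3) = mex{0} = 1
G(4) = mex{1,0} = 2
G(5) = mex{2,1} = 0
G(6) = mex{0,0} = 1
G(7) = mex{1,1,0} = 2
G(8) = mex{2,2,1} = 0
G(9) = mex{0,0,0} = 1
G(10) = mex{1,1,1} = 0
G(11) = mex{0,2,2} = 1
G(12) = mex{1,0,0} = 2
G(13) = mex{2,1,1} = 0
G(14) = mex{0,0,2} = 1
G(15) = mex{1,1,0} = 2
G(16) = mex{2,2,1} = 0
G(17) = mex{0,0,0} = 1
G(18) = mex{1,1,1} = 0
G(19) = mex{0,2,2} = 1
G(20) = mex{1,0,0} = 2
G(21) = mex{2,1,1} = 0
G(22) = mex{0,0,2} = 1
G(23) = mex{1,1,0} = 2
G_B(23) = 2.
Combined Grundy value = 1 ⊕ 2 = 3.

3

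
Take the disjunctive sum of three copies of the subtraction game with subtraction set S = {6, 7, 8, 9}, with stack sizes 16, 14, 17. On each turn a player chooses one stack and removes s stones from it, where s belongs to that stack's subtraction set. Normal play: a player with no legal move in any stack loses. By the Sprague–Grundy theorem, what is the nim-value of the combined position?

2

All stacks use S = {6, 7, 8, 9}:
n :  0  1  2  3  4  5  6  7  8  9 10 11 12 13 14 15 16 17
G :  0  0  0  0  0  0  1  1  1  1  1  1  2  2  2  0  0  0
Stack A: G(16) = 0.
Stack B: G(14) = 2.
Stack C: G(17) = 0.
Combined Grundy value = 0 ⊕ 2 ⊕ 0 = 2.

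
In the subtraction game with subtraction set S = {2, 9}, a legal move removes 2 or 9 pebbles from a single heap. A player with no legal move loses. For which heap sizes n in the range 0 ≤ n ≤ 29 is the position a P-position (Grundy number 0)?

0, 1, 4, 5, 8, 11, 12, 15, 16, 19, 22, 23, 26, 27

n :  0  1  2  3  4  5  6  7  8  9 10 11 12 13 14 15 16 17 18 19 20 21 22 23 24 25 26 27 28 29
G :  0  0  1  1  0  0  1  1  0  2  1  0  0  1  1  0  0  1  1  0  2  1  0  0  1  1  0  0  1  1
P-positions are exactly the n with G(n) = 0.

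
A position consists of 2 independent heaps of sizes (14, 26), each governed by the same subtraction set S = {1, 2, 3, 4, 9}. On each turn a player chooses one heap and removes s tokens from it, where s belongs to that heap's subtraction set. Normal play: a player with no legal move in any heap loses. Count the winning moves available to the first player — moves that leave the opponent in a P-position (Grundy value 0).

All heaps use S = {1, 2, 3, 4, 9}:
G(0) = 0
G(1) = mex{0} = 1
G(2) = mex{1,0} = 2
G(3) = mex{2,1,0} = 3
G(4) = mex{3,2,1,0} = 4
G(5) = mex{4,3,2,1} = 0
G(6) = mex{0,4,3,2} = 1
G(7) = mex{1,0,4,3} = 2
G(8) = mex{2,1,0,4} = 3
G(9) = mex{3,2,1,0,0} = 4
G(10) = mex{4,3,2,1,1} = 0
G(11) = mex{0,4,3,2,2} = 1
G(12) = mex{1,0,4,3,3} = 2
G(13) = mex{2,1,0,4,4} = 3
G(14) = mex{3,2,1,0,0} = 4
G(15) = mex{4,3,2,1,1} = 0
G(16) = mex{0,4,3,2,2} = 1
G(17) = mex{1,0,4,3,3} = 2
G(18) = mex{2,1,0,4,4} = 3
G(19) = mex{3,2,1,0,0} = 4
G(20) = mex{4,3,2,1,1} = 0
G(21) = mex{0,4,3,2,2} = 1
G(22) = mex{1,0,4,3,3} = 2
G(23) = mex{2,1,0,4,4} = 3
G(24) = mex{3,2,1,0,0} = 4
G(25) = mex{4,3,2,1,1} = 0
G(26) = mex{0,4,3,2,2} = 1
Heap A: G(14) = 4.
Heap B: G(26) = 1.
Combined Grundy value = 4 ⊕ 1 = 5.
A winning move leaves total XOR = 0, i.e. changes one component's Grundy value g to g ⊕ X where X is the current total.
Heap A: need g' = 4⊕5 = 1. Options: 14−1→G=3, 14−2→G=2, 14−3→G=1, 14−4→G=0, 14−9→G=0. Hits: 1.
Heap B: need g' = 1⊕5 = 4. Options: 26−1→G=0, 26−2→G=4, 26−3→G=3, 26−4→G=2, 26−9→G=2. Hits: 1.

2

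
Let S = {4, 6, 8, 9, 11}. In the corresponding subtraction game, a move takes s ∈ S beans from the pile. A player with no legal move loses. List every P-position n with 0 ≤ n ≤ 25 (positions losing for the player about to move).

n :  0  1  2  3  4  5  6  7  8  9 10 11 12 13 14 15 16 17 18 19 20 21 22 23 24 25
G :  0  0  0  0  1  1  1  1  2  2  2  2  3  3  3  0  0  0  0  1  1  1  1  2  2  2
P-positions are exactly the n with G(n) = 0.

0, 1, 2, 3, 15, 16, 17, 18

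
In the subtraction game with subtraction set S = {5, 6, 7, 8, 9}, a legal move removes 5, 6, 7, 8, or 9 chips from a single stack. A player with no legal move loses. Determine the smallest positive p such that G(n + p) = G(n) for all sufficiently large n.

14

n :  0  1  2  3  4  5  6  7  8  9 10 11 12 13 14 15 16 17 18 19 20 21 22 23 24 25 26 27 28 29
G :  0  0  0  0  0  1  1  1  1  1  2  2  2  2  0  0  0  0  0  1  1  1  1  1  2  2  2  2  0  0
G(n+14) = G(n) holds for n = 0,…,8 (a full window of length max(S) = 9), so the sequence is purely periodic with period 14.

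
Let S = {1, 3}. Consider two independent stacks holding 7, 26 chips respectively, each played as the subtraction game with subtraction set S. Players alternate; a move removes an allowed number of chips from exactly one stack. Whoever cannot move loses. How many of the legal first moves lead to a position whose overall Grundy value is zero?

4

All stacks use S = {1, 3}:
G(0) = 0
G(1) = mex{0} = 1
G(2) = mex{1} = 0
G(3) = mex{0,0} = 1
G(4) = mex{1,1} = 0
G(5) = mex{0,0} = 1
G(6) = mex{1,1} = 0
G(7) = mex{0,0} = 1
G(8) = mex{1,1} = 0
G(9) = mex{0,0} = 1
G(10) = mex{1,1} = 0
G(11) = mex{0,0} = 1
G(12) = mex{1,1} = 0
G(13) = mex{0,0} = 1
G(14) = mex{1,1} = 0
G(15) = mex{0,0} = 1
G(16) = mex{1,1} = 0
G(17) = mex{0,0} = 1
G(18) = mex{1,1} = 0
G(19) = mex{0,0} = 1
G(20) = mex{1,1} = 0
G(21) = mex{0,0} = 1
G(22) = mex{1,1} = 0
G(23) = mex{0,0} = 1
G(24) = mex{1,1} = 0
G(25) = mex{0,0} = 1
G(26) = mex{1,1} = 0
Stack A: G(7) = 1.
Stack B: G(26) = 0.
Combined Grundy value = 1 ⊕ 0 = 1.
A winning move leaves total XOR = 0, i.e. changes one component's Grundy value g to g ⊕ X where X is the current total.
Stack A: need g' = 1⊕1 = 0. Options: 7−1→G=0, 7−3→G=0. Hits: 2.
Stack B: need g' = 0⊕1 = 1. Options: 26−1→G=1, 26−3→G=1. Hits: 2.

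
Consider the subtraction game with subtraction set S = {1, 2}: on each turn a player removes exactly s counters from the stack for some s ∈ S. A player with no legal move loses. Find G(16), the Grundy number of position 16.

1

n :  0  1  2  3  4  5  6  7  8  9 10 11 12 13 14 15 16
G :  0  1  2  0  1  2  0  1  2  0  1  2  0  1  2  0  1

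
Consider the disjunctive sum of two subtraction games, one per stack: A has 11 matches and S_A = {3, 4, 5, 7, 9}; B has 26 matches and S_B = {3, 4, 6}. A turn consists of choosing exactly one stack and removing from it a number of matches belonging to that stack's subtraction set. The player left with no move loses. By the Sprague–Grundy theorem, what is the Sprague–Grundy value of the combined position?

Stack A, S = {3, 4, 5, 7, 9}:
G(0) = 0
G(1) = mex{} = 0
G(2) = mex{} = 0
G(3) = mex{0} = 1
G(4) = mex{0,0} = 1
G(5) = mex{0,0,0} = 1
G(6) = mex{1,0,0} = 2
G(7) = mex{1,1,0,0} = 2
G(8) = mex{1,1,1,0} = 2
G(9) = mex{2,1,1,0,0} = 3
G(10) = mex{2,2,1,1,0} = 3
G(11) = mex{2,2,2,1,0} = 3
G_A(11) = 3.
Stack B, S = {3, 4, 6}:
G(0) = 0
G(1) = mex{} = 0
G(2) = mex{} = 0
G(3) = mex{0} = 1
G(4) = mex{0,0} = 1
G(5) = mex{0,0} = 1
G(6) = mex{1,0,0} = 2
G(7) = mex{1,1,0} = 2
G(8) = mex{1,1,0} = 2
G(9) = mex{2,1,1} = 0
G(10) = mex{2,2,1} = 0
G(11) = mex{2,2,1} = 0
G(12) = mex{0,2,2} = 1
G(13) = mex{0,0,2} = 1
G(14) = mex{0,0,2} = 1
G(15) = mex{1,0,0} = 2
G(16) = mex{1,1,0} = 2
G(17) = mex{1,1,0} = 2
G(18) = mex{2,1,1} = 0
G(19) = mex{2,2,1} = 0
G(20) = mex{2,2,1} = 0
G(21) = mex{0,2,2} = 1
G(22) = mex{0,0,2} = 1
G(23) = mex{0,0,2} = 1
G(24) = mex{1,0,0} = 2
G(25) = mex{1,1,0} = 2
G(26) = mex{1,1,0} = 2
G_B(26) = 2.
Combined Grundy value = 3 ⊕ 2 = 1.

1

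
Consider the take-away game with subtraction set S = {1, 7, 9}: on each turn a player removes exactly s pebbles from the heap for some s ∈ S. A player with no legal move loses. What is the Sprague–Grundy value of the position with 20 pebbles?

0

G(0) = 0
G(1) = mex{0} = 1
G(2) = mex{1} = 0
G(3) = mex{0} = 1
G(4) = mex{1} = 0
G(5) = mex{0} = 1
G(6) = mex{1} = 0
G(7) = mex{0,0} = 1
G(8) = mex{1,1} = 0
G(9) = mex{0,0,0} = 1
G(10) = mex{1,1,1} = 0
G(11) = mex{0,0,0} = 1
G(12) = mex{1,1,1} = 0
G(13) = mex{0,0,0} = 1
G(14) = mex{1,1,1} = 0
G(15) = mex{0,0,0} = 1
G(16) = mex{1,1,1} = 0
G(17) = mex{0,0,0} = 1
G(18) = mex{1,1,1} = 0
G(19) = mex{0,0,0} = 1
G(20) = mex{1,1,1} = 0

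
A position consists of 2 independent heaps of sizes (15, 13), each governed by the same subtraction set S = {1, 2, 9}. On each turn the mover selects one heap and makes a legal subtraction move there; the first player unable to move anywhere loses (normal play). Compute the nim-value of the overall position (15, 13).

2

All heaps use S = {1, 2, 9}:
n :  0  1  2  3  4  5  6  7  8  9 10 11 12 13 14 15
G :  0  1  2  0  1  2  0  1  2  3  0  1  2  0  1  2
Heap A: G(15) = 2.
Heap B: G(13) = 0.
Combined Grundy value = 2 ⊕ 0 = 2.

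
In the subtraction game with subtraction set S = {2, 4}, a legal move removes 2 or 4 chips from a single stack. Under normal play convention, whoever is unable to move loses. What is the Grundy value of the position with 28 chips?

n :  0  1  2  3  4  5  6  7  8  9 10 11 12 13 14 15 16 17 18 19 20 21 22 23 24 25 26 27 28
G :  0  0  1  1  2  2  0  0  1  1  2  2  0  0  1  1  2  2  0  0  1  1  2  2  0  0  1  1  2

2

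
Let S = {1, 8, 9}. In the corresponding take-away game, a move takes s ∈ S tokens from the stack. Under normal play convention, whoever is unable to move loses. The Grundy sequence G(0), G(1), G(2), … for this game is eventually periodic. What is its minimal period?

16

n :  0  1  2  3  4  5  6  7  8  9 10 11 12 13 14 15 16 17 18 19 20 21 22 23 24 25 26 27 28 29 30 31 32 33
G :  0  1  0  1  0  1  0  1  2  3  2  3  2  3  2  3  0  1  0  1  0  1  0  1  2  3  2  3  2  3  2  3  0  1
G(n+16) = G(n) holds for n = 0,…,8 (a full window of length max(S) = 9), so the sequence is purely periodic with period 16.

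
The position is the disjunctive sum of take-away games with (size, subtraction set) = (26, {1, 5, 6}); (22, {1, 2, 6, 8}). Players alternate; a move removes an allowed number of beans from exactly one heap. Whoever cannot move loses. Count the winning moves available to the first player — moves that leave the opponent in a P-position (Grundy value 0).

3

Heap A, S = {1, 5, 6}:
G(0) = 0
G(1) = mex{0} = 1
G(2) = mex{1} = 0
G(3) = mex{0} = 1
G(4) = mex{1} = 0
G(5) = mex{0,0} = 1
G(6) = mex{1,1,0} = 2
G(7) = mex{2,0,1} = 3
G(8) = mex{3,1,0} = 2
G(9) = mex{2,0,1} = 3
G(10) = mex{3,1,0} = 2
G(11) = mex{2,2,1} = 0
G(12) = mex{0,3,2} = 1
G(13) = mex{1,2,3} = 0
G(14) = mex{0,3,2} = 1
G(15) = mex{1,2,3} = 0
G(16) = mex{0,0,2} = 1
G(17) = mex{1,1,0} = 2
G(18) = mex{2,0,1} = 3
G(19) = mex{3,1,0} = 2
G(20) = mex{2,0,1} = 3
G(21) = mex{3,1,0} = 2
G(22) = mex{2,2,1} = 0
G(23) = mex{0,3,2} = 1
G(24) = mex{1,2,3} = 0
G(25) = mex{0,3,2} = 1
G(26) = mex{1,2,3} = 0
G_A(26) = 0.
Heap B, S = {1, 2, 6, 8}:
n :  0  1  2  3  4  5  6  7  8  9 10 11 12 13 14 15 16 17 18 19 20 21 22
G :  0  1  2  0  1  2  3  0  1  2  0  1  2  3  0  1  2  0  1  2  3  0  1
G_B(22) = 1.
Combined Grundy value = 0 ⊕ 1 = 1.
A winning move leaves total XOR = 0, i.e. changes one component's Grundy value g to g ⊕ X where X is the current total.
Heap A: need g' = 0⊕1 = 1. Options: 26−1→G=1, 26−5→G=2, 26−6→G=3. Hits: 1.
Heap B: need g' = 1⊕1 = 0. Options: 22−1→G=0, 22−2→G=3, 22−6→G=2, 22−8→G=0. Hits: 2.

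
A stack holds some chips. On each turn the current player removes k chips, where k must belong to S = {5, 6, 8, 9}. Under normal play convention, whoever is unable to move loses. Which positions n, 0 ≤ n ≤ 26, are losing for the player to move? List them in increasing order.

0, 1, 2, 3, 4, 14, 15, 16, 17, 18

G(0) = 0
G(1) = mex{} = 0
G(2) = mex{} = 0
G(3) = mex{} = 0
G(4) = mex{} = 0
G(5) = mex{0} = 1
G(6) = mex{0,0} = 1
G(7) = mex{0,0} = 1
G(8) = mex{0,0,0} = 1
G(9) = mex{0,0,0,0} = 1
G(10) = mex{1,0,0,0} = 2
G(11) = mex{1,1,0,0} = 2
G(12) = mex{1,1,0,0} = 2
G(13) = mex{1,1,1,0} = 2
G(14) = mex{1,1,1,1} = 0
G(15) = mex{2,1,1,1} = 0
G(16) = mex{2,2,1,1} = 0
G(17) = mex{2,2,1,1} = 0
G(18) = mex{2,2,2,1} = 0
G(19) = mex{0,2,2,2} = 1
G(20) = mex{0,0,2,2} = 1
G(21) = mex{0,0,2,2} = 1
G(22) = mex{0,0,0,2} = 1
G(23) = mex{0,0,0,0} = 1
G(24) = mex{1,0,0,0} = 2
G(25) = mex{1,1,0,0} = 2
G(26) = mex{1,1,0,0} = 2
P-positions are exactly the n with G(n) = 0.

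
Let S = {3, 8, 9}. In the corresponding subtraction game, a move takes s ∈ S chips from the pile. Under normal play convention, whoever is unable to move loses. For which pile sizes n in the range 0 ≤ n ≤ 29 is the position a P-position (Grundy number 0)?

0, 1, 2, 6, 7, 12, 13, 17, 18, 19, 23, 24, 29

n :  0  1  2  3  4  5  6  7  8  9 10 11 12 13 14 15 16 17 18 19 20 21 22 23 24 25 26 27 28 29
G :  0  0  0  1  1  1  0  0  2  1  1  3  0  0  2  1  1  0  0  0  1  1  1  0  0  2  1  1  3  0
P-positions are exactly the n with G(n) = 0.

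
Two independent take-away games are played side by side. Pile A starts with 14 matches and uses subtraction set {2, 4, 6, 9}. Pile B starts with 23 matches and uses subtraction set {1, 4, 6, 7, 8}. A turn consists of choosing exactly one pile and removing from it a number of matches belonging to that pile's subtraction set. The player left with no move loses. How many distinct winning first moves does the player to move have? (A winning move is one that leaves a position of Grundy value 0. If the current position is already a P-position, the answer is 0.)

3

Pile A, S = {2, 4, 6, 9}:
n :  0  1  2  3  4  5  6  7  8  9 10 11 12 13 14
G :  0  0  1  1  2  2  3  3  0  4  1  0  2  1  3
G_A(14) = 3.
Pile B, S = {1, 4, 6, 7, 8}:
n :  0  1  2  3  4  5  6  7  8  9 10 11 12 13 14 15 16 17 18 19 20 21 22 23
G :  0  1  0  1  2  0  1  2  3  2  3  4  5  3  0  1  0  1  2  0  1  2  3  2
G_B(23) = 2.
Combined Grundy value = 3 ⊕ 2 = 1.
A winning move leaves total XOR = 0, i.e. changes one component's Grundy value g to g ⊕ X where X is the current total.
Pile A: need g' = 3⊕1 = 2. Options: 14−2→G=2, 14−4→G=1, 14−6→G=0, 14−9→G=2. Hits: 2.
Pile B: need g' = 2⊕1 = 3. Options: 23−1→G=3, 23−4→G=0, 23−6→G=1, 23−7→G=0, 23−8→G=1. Hits: 1.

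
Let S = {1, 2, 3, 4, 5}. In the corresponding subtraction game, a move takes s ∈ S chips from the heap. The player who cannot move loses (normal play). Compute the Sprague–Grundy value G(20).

2

G(0) = 0
G(1) = mex{0} = 1
G(2) = mex{1,0} = 2
G(3) = mex{2,1,0} = 3
G(4) = mex{3,2,1,0} = 4
G(5) = mex{4,3,2,1,0} = 5
G(6) = mex{5,4,3,2,1} = 0
G(7) = mex{0,5,4,3,2} = 1
G(8) = mex{1,0,5,4,3} = 2
G(9) = mex{2,1,0,5,4} = 3
G(10) = mex{3,2,1,0,5} = 4
G(11) = mex{4,3,2,1,0} = 5
G(12) = mex{5,4,3,2,1} = 0
G(13) = mex{0,5,4,3,2} = 1
G(14) = mex{1,0,5,4,3} = 2
G(15) = mex{2,1,0,5,4} = 3
G(16) = mex{3,2,1,0,5} = 4
G(17) = mex{4,3,2,1,0} = 5
G(18) = mex{5,4,3,2,1} = 0
G(19) = mex{0,5,4,3,2} = 1
G(20) = mex{1,0,5,4,3} = 2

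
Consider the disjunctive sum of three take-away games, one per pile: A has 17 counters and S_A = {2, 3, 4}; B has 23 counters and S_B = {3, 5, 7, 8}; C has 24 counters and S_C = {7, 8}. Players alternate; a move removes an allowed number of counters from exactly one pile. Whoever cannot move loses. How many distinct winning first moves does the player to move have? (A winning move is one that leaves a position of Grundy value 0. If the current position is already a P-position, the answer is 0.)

Pile A, S = {2, 3, 4}:
G(0) = 0
G(1) = mex{} = 0
G(2) = mex{0} = 1
G(3) = mex{0,0} = 1
G(4) = mex{1,0,0} = 2
G(5) = mex{1,1,0} = 2
G(6) = mex{2,1,1} = 0
G(7) = mex{2,2,1} = 0
G(8) = mex{0,2,2} = 1
G(9) = mex{0,0,2} = 1
G(10) = mex{1,0,0} = 2
G(11) = mex{1,1,0} = 2
G(12) = mex{2,1,1} = 0
G(13) = mex{2,2,1} = 0
G(14) = mex{0,2,2} = 1
G(15) = mex{0,0,2} = 1
G(16) = mex{1,0,0} = 2
G(17) = mex{1,1,0} = 2
G_A(17) = 2.
Pile B, S = {3, 5, 7, 8}:
G(0) = 0
G(1) = mex{} = 0
G(2) = mex{} = 0
G(3) = mex{0} = 1
G(4) = mex{0} = 1
G(5) = mex{0,0} = 1
G(6) = mex{1,0} = 2
G(7) = mex{1,0,0} = 2
G(8) = mex{1,1,0,0} = 2
G(9) = mex{2,1,0,0} = 3
G(10) = mex{2,1,1,0} = 3
G(11) = mex{2,2,1,1} = 0
G(12) = mex{3,2,1,1} = 0
G(13) = mex{3,2,2,1} = 0
G(14) = mex{0,3,2,2} = 1
G(15) = mex{0,3,2,2} = 1
G(16) = mex{0,0,3,2} = 1
G(17) = mex{1,0,3,3} = 2
G(18) = mex{1,0,0,3} = 2
G(19) = mex{1,1,0,0} = 2
G(20) = mex{2,1,0,0} = 3
G(21) = mex{2,1,1,0} = 3
G(22) = mex{2,2,1,1} = 0
G(23) = mex{3,2,1,1} = 0
G_B(23) = 0.
Pile C, S = {7, 8}:
G(0) = 0
G(1) = mex{} = 0
G(2) = mex{} = 0
G(3) = mex{} = 0
G(4) = mex{} = 0
G(5) = mex{} = 0
G(6) = mex{} = 0
G(7) = mex{0} = 1
G(8) = mex{0,0} = 1
G(9) = mex{0,0} = 1
G(10) = mex{0,0} = 1
G(11) = mex{0,0} = 1
G(12) = mex{0,0} = 1
G(13) = mex{0,0} = 1
G(14) = mex{1,0} = 2
G(15) = mex{1,1} = 0
G(16) = mex{1,1} = 0
G(17) = mex{1,1} = 0
G(18) = mex{1,1} = 0
G(19) = mex{1,1} = 0
G(20) = mex{1,1} = 0
G(21) = mex{2,1} = 0
G(22) = mex{0,2} = 1
G(23) = mex{0,0} = 1
G(24) = mex{0,0} = 1
G_C(24) = 1.
Combined Grundy value = 2 ⊕ 0 ⊕ 1 = 3.
A winning move leaves total XOR = 0, i.e. changes one component's Grundy value g to g ⊕ X where X is the current total.
Pile A: need g' = 2⊕3 = 1. Options: 17−2→G=1, 17−3→G=1, 17−4→G=0. Hits: 2.
Pile B: need g' = 0⊕3 = 3. Options: 23−3→G=3, 23−5→G=2, 23−7→G=1, 23−8→G=1. Hits: 1.
Pile C: need g' = 1⊕3 = 2. Options: 24−7→G=0, 24−8→G=0. Hits: 0.

3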